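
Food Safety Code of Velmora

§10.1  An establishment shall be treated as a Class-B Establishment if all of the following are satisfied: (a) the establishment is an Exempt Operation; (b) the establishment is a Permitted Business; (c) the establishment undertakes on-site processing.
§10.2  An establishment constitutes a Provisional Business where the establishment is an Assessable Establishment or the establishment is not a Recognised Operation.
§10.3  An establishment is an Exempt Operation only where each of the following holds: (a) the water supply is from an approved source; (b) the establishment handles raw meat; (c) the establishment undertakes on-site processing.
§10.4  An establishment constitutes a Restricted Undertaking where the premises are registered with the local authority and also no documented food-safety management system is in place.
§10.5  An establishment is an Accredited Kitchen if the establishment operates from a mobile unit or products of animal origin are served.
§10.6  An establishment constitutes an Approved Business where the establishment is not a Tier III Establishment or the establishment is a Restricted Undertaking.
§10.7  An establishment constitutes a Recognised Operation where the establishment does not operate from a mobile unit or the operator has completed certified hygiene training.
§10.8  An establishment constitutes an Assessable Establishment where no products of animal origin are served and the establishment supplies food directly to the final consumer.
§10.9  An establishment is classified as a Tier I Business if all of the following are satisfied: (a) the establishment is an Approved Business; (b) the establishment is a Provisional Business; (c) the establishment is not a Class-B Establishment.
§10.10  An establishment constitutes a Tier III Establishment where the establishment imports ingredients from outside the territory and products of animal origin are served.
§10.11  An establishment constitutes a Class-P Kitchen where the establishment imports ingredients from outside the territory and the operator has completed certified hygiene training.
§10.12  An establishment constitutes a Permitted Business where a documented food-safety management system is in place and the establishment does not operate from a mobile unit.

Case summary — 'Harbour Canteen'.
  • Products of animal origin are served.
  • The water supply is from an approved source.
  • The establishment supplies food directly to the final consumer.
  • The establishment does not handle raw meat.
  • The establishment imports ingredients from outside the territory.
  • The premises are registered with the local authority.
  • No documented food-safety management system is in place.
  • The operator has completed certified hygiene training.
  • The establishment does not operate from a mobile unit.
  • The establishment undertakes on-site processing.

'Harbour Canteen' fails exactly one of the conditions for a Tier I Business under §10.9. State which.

Provisional Business

§10.10 — Tier III Establishment: [the establishment imports ingredients from outside the territory? yes] AND [products of animal origin are served? yes] → satisfied.
§10.4 — Restricted Undertaking: [the premises are registered with the local authority? yes] AND [no documented food-safety management system is in place? yes] → satisfied.
§10.6 — Approved Business: [not a Tier III Establishment (§10.10)? no] OR [Restricted Undertaking (§10.4)? yes] → satisfied.
§10.8 — Assessable Establishment: [no products of animal origin are served? no] AND [the establishment supplies food directly to the final consumer? yes] → not satisfied.
§10.7 — Recognised Operation: [the establishment does not operate from a mobile unit? yes] OR [the operator has completed certified hygiene training? yes] → satisfied.
§10.2 — Provisional Business: [Assessable Establishment (§10.8)? no] OR [not a Recognised Operation (§10.7)? no] → not satisfied.
§10.3 — Exempt Operation: [the water supply is from an approved source? yes] AND [the establishment handles raw meat? no] AND [the establishment undertakes on-site processing? yes] → not satisfied.
§10.12 — Permitted Business: [a documented food-safety management system is in place? no] AND [the establishment does not operate from a mobile unit? yes] → not satisfied.
§10.1 — Class-B Establishment: [Exempt Operation (§10.3)? no] AND [Permitted Business (§10.12)? no] AND [the establishment undertakes on-site processing? yes] → not satisfied.
§10.9 — Tier I Business: [Approved Business (§10.6)? yes] AND [Provisional Business (§10.2)? no] AND [not a Class-B Establishment (§10.1)? yes] → not satisfied.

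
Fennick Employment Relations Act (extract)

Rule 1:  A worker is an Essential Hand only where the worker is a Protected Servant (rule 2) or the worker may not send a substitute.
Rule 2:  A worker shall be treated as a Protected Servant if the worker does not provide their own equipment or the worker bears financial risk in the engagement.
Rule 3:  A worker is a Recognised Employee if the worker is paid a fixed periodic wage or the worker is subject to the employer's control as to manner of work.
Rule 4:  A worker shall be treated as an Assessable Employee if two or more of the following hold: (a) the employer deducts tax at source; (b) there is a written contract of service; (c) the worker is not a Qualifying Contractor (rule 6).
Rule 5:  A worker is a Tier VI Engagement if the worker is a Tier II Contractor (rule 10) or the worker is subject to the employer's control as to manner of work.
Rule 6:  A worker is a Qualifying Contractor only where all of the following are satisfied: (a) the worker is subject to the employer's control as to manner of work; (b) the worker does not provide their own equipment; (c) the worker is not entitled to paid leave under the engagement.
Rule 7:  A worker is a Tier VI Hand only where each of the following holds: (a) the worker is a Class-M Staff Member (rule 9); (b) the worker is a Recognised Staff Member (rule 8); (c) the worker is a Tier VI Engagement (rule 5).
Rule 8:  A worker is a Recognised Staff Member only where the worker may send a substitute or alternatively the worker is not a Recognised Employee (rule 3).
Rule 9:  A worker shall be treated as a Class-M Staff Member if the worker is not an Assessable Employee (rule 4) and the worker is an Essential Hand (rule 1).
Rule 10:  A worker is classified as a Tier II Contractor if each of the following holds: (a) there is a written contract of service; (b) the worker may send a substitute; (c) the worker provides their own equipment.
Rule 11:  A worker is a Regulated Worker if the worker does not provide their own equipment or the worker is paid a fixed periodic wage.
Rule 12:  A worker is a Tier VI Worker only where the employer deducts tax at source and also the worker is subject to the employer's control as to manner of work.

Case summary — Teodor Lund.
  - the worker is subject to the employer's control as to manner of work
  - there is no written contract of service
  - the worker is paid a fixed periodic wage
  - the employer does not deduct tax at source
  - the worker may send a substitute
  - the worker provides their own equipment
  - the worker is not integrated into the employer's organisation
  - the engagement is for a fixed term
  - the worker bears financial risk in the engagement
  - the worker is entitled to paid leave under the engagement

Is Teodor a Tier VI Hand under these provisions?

rule 6 — Qualifying Contractor: [the worker is subject to the employer's control as to manner of work? yes] AND [the worker does not provide their own equipment? no] AND [the worker is not entitled to paid leave under the engagement? no] → not satisfied.
rule 4 — Assessable Employee: the employer deducts tax at source? no; there is a written contract of service? no; not a Qualifying Contractor (rule 6)? yes — 1 of 3 hold (need ≥2) → not satisfied.
rule 2 — Protected Servant: [the worker does not provide their own equipment? no] OR [the worker bears financial risk in the engagement? yes] → satisfied.
rule 1 — Essential Hand: [Protected Servant (rule 2)? yes] OR [the worker may not send a substitute? no] → satisfied.
rule 9 — Class-M Staff Member: [not an Assessable Employee (rule 4)? yes] AND [Essential Hand (rule 1)? yes] → satisfied.
rule 3 — Recognised Employee: [the worker is paid a fixed periodic wage? yes] OR [the worker is subject to the employer's control as to manner of work? yes] → satisfied.
rule 8 — Recognised Staff Member: [the worker may send a substitute? yes] OR [not a Recognised Employee (rule 3)? no] → satisfied.
rule 10 — Tier II Contractor: [there is a written contract of service? no] AND [the worker may send a substitute? yes] AND [the worker provides their own equipment? yes] → not satisfied.
rule 5 — Tier VI Engagement: [Tier II Contractor (rule 10)? no] OR [the worker is subject to the employer's control as to manner of work? yes] → satisfied.
rule 7 — Tier VI Hand: [Class-M Staff Member (rule 9)? yes] AND [Recognised Staff Member (rule 8)? yes] AND [Tier VI Engagement (rule 5)? yes] → satisfied.

Yes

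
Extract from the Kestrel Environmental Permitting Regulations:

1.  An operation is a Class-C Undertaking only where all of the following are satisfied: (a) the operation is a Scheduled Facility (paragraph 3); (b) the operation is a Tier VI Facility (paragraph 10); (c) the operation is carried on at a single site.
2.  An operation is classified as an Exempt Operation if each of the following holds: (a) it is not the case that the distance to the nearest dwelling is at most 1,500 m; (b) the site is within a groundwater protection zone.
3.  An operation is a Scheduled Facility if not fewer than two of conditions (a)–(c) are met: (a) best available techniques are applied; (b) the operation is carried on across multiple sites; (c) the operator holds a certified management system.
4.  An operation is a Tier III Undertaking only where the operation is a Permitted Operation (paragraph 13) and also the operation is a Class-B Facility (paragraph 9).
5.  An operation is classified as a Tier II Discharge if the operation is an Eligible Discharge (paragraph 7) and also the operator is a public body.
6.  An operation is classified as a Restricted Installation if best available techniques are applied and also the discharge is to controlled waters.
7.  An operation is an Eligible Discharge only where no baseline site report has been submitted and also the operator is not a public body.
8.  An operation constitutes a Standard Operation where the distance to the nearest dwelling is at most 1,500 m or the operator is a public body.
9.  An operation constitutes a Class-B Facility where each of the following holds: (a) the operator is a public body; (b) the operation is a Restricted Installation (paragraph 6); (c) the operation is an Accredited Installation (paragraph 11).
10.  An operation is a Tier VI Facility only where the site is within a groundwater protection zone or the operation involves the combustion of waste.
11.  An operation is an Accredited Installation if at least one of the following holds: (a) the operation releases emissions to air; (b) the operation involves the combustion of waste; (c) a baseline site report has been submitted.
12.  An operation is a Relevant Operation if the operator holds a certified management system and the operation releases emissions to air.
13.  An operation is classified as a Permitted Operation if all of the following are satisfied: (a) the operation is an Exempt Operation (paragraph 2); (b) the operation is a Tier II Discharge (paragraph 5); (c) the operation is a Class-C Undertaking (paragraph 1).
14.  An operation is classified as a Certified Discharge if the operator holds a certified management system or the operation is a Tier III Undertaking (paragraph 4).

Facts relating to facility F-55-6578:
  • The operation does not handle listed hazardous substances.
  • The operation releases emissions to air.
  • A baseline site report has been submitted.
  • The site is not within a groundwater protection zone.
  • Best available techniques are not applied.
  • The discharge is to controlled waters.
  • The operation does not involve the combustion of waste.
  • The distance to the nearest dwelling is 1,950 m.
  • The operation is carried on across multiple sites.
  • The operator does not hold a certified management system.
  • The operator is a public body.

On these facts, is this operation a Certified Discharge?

No

paragraph 2 — Exempt Operation: [distance to the nearest dwelling: 1,950 m ≤ 1,500 m? no, so negated condition yes] AND [the site is within a groundwater protection zone? no] → not satisfied.
paragraph 7 — Eligible Discharge: [no baseline site report has been submitted? no] AND [the operator is not a public body? no] → not satisfied.
paragraph 5 — Tier II Discharge: [Eligible Discharge (paragraph 7)? no] AND [the operator is a public body? yes] → not satisfied.
paragraph 3 — Scheduled Facility: best available techniques are applied? no; the operation is carried on across multiple sites? yes; the operator holds a certified management system? no — 1 of 3 hold (need ≥2) → not satisfied.
paragraph 10 — Tier VI Facility: [the site is within a groundwater protection zone? no] OR [the operation involves the combustion of waste? no] → not satisfied.
paragraph 1 — Class-C Undertaking: [Scheduled Facility (paragraph 3)? no] AND [Tier VI Facility (paragraph 10)? no] AND [the operation is carried on at a single site? no] → not satisfied.
paragraph 13 — Permitted Operation: [Exempt Operation (paragraph 2)? no] AND [Tier II Discharge (paragraph 5)? no] AND [Class-C Undertaking (paragraph 1)? no] → not satisfied.
paragraph 6 — Restricted Installation: [best available techniques are applied? no] AND [the discharge is to controlled waters? yes] → not satisfied.
paragraph 11 — Accredited Installation: [the operation releases emissions to air? yes] OR [the operation involves the combustion of waste? no] OR [a baseline site report has been submitted? yes] → satisfied.
paragraph 9 — Class-B Facility: [the operator is a public body? yes] AND [Restricted Installation (paragraph 6)? no] AND [Accredited Installation (paragraph 11)? yes] → not satisfied.
paragraph 4 — Tier III Undertaking: [Permitted Operation (paragraph 13)? no] AND [Class-B Facility (paragraph 9)? no] → not satisfied.
paragraph 14 — Certified Discharge: [the operator holds a certified management system? no] OR [Tier III Undertaking (paragraph 4)? no] → not satisfied.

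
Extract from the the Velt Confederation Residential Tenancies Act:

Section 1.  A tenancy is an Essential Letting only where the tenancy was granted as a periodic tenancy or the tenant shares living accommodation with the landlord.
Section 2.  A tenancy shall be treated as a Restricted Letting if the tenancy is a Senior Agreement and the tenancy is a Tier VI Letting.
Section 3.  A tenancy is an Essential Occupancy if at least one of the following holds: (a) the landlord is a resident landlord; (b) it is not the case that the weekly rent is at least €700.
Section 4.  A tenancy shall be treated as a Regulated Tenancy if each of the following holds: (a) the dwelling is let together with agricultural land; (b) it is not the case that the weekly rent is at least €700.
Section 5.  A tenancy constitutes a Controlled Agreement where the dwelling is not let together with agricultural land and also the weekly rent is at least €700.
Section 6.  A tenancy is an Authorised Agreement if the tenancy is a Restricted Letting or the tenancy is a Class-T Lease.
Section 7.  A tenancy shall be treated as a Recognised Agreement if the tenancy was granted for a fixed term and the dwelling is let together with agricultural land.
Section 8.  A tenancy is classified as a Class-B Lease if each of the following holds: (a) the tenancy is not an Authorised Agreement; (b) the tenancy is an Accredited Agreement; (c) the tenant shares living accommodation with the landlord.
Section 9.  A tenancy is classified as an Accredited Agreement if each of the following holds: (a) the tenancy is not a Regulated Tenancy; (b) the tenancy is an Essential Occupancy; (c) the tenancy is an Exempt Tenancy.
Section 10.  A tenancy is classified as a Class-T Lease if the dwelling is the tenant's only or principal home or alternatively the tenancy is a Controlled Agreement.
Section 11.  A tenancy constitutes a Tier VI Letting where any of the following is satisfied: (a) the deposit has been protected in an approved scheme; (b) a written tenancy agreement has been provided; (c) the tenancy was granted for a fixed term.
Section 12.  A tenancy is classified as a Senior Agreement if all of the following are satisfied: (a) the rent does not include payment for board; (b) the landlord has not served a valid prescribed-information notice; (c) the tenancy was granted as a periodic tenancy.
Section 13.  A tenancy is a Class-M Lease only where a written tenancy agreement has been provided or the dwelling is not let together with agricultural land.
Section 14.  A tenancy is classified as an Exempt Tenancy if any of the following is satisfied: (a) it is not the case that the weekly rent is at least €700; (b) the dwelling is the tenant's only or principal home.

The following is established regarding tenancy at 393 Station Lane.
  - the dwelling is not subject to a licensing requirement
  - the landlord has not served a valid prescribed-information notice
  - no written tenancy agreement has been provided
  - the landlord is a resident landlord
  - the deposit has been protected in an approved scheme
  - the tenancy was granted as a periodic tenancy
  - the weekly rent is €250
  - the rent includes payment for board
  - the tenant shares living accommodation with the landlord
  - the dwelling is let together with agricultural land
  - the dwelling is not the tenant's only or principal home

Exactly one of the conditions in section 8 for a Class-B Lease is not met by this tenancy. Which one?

Accredited Agreement

Under section 12: the rent does not include payment for board? no; and the landlord has not served a valid prescribed-information notice? yes; and the tenancy was granted as a periodic tenancy? yes. So the tenancy is not a Senior Agreement.
Under section 11: the deposit has been protected in an approved scheme? yes; or a written tenancy agreement has been provided? no; or the tenancy was granted for a fixed term? no. So the tenancy is a Tier VI Letting.
Under section 2: Senior Agreement (section 12)? no; and Tier VI Letting (section 11)? yes. So the tenancy is not a Restricted Letting.
Under section 5: the dwelling is not let together with agricultural land? no; and weekly rent: €250 ≥ €700? no. So the tenancy is not a Controlled Agreement.
Under section 10: the dwelling is the tenant's only or principal home? no; or Controlled Agreement (section 5)? no. So the tenancy is not a Class-T Lease.
Under section 6: Restricted Letting (section 2)? no; or Class-T Lease (section 10)? no. So the tenancy is not an Authorised Agreement.
Under section 4: the dwelling is let together with agricultural land? yes; and weekly rent: €250 ≥ €700? no, so negated condition yes. So the tenancy is a Regulated Tenancy.
Under section 3: the landlord is a resident landlord? yes; or weekly rent: €250 ≥ €700? no, so negated condition yes. So the tenancy is an Essential Occupancy.
Under section 14: weekly rent: €250 ≥ €700? no, so negated condition yes; or the dwelling is the tenant's only or principal home? no. So the tenancy is an Exempt Tenancy.
Under section 9: not a Regulated Tenancy (section 4)? no; and Essential Occupancy (section 3)? yes; and Exempt Tenancy (section 14)? yes. So the tenancy is not an Accredited Agreement.
Under section 8: not an Authorised Agreement (section 6)? yes; and Accredited Agreement (section 9)? no; and the tenant shares living accommodation with the landlord? yes. So the tenancy is not a Class-B Lease.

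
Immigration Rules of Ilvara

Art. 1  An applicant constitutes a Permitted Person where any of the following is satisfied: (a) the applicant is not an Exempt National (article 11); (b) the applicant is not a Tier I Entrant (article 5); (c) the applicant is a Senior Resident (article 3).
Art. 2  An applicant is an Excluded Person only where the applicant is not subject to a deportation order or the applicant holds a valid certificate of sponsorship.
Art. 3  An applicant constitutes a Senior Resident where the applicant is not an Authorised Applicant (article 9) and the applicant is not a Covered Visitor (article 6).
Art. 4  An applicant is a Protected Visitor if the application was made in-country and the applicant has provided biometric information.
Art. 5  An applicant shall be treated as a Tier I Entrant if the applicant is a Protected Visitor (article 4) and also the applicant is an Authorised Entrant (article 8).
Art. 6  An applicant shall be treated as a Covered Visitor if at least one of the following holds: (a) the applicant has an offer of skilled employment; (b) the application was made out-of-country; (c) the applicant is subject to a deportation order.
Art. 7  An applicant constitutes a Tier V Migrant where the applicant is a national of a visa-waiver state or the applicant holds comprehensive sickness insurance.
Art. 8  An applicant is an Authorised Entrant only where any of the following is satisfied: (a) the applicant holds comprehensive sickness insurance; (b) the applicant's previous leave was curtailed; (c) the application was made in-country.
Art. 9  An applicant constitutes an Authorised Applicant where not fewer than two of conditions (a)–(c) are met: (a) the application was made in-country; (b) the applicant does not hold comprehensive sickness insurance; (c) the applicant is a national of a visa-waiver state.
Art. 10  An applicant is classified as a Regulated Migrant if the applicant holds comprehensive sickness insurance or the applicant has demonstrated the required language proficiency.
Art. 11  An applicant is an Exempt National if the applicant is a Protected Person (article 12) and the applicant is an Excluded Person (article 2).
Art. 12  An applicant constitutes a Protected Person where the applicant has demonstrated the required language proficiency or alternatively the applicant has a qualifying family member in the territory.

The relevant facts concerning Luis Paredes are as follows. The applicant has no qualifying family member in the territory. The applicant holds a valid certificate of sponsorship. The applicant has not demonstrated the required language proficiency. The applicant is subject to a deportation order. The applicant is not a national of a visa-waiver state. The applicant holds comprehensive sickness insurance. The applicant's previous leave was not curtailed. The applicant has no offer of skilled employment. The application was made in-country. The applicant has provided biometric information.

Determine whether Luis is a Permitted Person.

article 12 — Protected Person: [the applicant has demonstrated the required language proficiency? no] OR [the applicant has a qualifying family member in the territory? no] → not satisfied.
article 2 — Excluded Person: [the applicant is not subject to a deportation order? no] OR [the applicant holds a valid certificate of sponsorship? yes] → satisfied.
article 11 — Exempt National: [Protected Person (article 12)? no] AND [Excluded Person (article 2)? yes] → not satisfied.
article 4 — Protected Visitor: [the application was made in-country? yes] AND [the applicant has provided biometric information? yes] → satisfied.
article 8 — Authorised Entrant: [the applicant holds comprehensive sickness insurance? yes] OR [the applicant's previous leave was curtailed? no] OR [the application was made in-country? yes] → satisfied.
article 5 — Tier I Entrant: [Protected Visitor (article 4)? yes] AND [Authorised Entrant (article 8)? yes] → satisfied.
article 9 — Authorised Applicant: the application was made in-country? yes; the applicant does not hold comprehensive sickness insurance? no; the applicant is a national of a visa-waiver state? no — 1 of 3 hold (need ≥2) → not satisfied.
article 6 — Covered Visitor: [the applicant has an offer of skilled employment? no] OR [the application was made out-of-country? no] OR [the applicant is subject to a deportation order? yes] → satisfied.
article 3 — Senior Resident: [not an Authorised Applicant (article 9)? yes] AND [not a Covered Visitor (article 6)? no] → not satisfied.
article 1 — Permitted Person: [not an Exempt National (article 11)? yes] OR [not a Tier I Entrant (article 5)? no] OR [Senior Resident (article 3)? no] → satisfied.

Yes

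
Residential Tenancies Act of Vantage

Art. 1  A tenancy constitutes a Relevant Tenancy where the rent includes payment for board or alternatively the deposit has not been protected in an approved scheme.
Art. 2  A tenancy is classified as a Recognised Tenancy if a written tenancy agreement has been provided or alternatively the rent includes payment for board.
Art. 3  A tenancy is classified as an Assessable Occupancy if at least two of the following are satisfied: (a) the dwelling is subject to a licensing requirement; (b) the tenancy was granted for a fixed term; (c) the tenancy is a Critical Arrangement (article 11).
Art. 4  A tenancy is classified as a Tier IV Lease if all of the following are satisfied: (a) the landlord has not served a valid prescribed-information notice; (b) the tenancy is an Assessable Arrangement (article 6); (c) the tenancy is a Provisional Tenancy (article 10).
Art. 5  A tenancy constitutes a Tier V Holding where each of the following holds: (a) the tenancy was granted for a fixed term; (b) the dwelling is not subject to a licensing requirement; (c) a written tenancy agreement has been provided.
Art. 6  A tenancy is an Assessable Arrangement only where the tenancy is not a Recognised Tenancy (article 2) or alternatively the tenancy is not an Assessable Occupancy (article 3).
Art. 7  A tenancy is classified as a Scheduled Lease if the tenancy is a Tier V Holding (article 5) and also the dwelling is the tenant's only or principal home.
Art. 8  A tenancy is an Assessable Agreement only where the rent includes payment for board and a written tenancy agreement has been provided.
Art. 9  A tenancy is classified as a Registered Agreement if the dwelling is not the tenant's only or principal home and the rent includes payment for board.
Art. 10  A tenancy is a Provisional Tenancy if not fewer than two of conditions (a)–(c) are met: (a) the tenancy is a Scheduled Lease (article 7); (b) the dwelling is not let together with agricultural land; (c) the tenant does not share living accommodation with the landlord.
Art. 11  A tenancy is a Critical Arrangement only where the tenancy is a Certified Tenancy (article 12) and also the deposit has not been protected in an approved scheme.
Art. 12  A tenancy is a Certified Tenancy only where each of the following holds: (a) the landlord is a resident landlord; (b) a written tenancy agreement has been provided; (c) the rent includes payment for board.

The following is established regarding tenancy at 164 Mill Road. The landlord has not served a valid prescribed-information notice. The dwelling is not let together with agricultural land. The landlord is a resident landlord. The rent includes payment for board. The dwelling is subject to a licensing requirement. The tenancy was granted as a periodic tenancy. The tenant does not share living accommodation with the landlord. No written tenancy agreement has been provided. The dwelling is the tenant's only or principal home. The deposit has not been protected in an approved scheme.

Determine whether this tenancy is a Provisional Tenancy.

Under article 5: the tenancy was granted for a fixed term? no; and the dwelling is not subject to a licensing requirement? no; and a written tenancy agreement has been provided? no. So the tenancy is not a Tier V Holding.
Under article 7: Tier V Holding (article 5)? no; and the dwelling is the tenant's only or principal home? yes. So the tenancy is not a Scheduled Lease.
Under article 10: Scheduled Lease (article 7)? no; the dwelling is not let together with agricultural land? yes; the tenant does not share living accommodation with the landlord? yes — 2 of 3 hold (need ≥2) → satisfied.

Yes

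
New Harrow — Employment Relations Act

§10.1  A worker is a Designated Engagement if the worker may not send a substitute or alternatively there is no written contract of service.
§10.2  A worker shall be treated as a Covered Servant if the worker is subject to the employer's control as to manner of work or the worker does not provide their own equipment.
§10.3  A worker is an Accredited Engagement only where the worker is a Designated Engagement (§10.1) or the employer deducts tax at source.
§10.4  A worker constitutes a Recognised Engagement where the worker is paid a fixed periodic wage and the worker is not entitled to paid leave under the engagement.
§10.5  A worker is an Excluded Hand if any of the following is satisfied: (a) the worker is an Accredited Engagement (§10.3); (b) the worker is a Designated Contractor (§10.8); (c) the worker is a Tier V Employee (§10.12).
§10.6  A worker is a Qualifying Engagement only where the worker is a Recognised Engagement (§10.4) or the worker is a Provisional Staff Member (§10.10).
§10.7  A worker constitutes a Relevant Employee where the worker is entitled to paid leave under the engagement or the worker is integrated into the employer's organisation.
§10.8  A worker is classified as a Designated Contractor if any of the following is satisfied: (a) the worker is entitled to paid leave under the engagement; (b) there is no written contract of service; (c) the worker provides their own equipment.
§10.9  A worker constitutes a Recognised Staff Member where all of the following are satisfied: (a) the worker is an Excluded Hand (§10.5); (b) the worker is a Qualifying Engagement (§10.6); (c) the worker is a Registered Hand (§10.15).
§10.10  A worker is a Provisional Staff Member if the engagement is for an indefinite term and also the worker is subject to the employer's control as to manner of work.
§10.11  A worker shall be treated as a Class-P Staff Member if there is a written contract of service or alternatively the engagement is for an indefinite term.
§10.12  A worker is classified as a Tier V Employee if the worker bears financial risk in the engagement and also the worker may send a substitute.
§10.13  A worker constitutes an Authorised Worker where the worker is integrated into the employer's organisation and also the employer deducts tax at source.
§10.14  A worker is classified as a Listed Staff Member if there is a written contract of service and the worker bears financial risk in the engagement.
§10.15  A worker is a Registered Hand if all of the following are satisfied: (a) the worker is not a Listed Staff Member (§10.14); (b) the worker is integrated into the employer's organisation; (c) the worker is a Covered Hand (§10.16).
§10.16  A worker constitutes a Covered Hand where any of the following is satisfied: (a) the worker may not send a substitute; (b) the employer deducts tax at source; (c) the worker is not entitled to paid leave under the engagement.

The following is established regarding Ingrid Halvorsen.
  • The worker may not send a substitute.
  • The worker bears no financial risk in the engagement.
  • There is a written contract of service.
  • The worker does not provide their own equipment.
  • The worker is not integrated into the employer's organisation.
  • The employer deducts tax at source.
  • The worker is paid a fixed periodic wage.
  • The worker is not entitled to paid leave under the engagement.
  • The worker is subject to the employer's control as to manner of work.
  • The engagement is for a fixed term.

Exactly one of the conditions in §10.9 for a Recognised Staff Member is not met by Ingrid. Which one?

Under §10.1: the worker may not send a substitute? yes; or there is no written contract of service? no. So the worker is a Designated Engagement.
Under §10.3: Designated Engagement (§10.1)? yes; or the employer deducts tax at source? yes. So the worker is an Accredited Engagement.
Under §10.8: the worker is entitled to paid leave under the engagement? no; or there is no written contract of service? no; or the worker provides their own equipment? no. So the worker is not a Designated Contractor.
Under §10.12: the worker bears financial risk in the engagement? no; and the worker may send a substitute? no. So the worker is not a Tier V Employee.
Under §10.5: Accredited Engagement (§10.3)? yes; or Designated Contractor (§10.8)? no; or Tier V Employee (§10.12)? no. So the worker is an Excluded Hand.
Under §10.4: the worker is paid a fixed periodic wage? yes; and the worker is not entitled to paid leave under the engagement? yes. So the worker is a Recognised Engagement.
Under §10.10: the engagement is for an indefinite term? no; and the worker is subject to the employer's control as to manner of work? yes. So the worker is not a Provisional Staff Member.
Under §10.6: Recognised Engagement (§10.4)? yes; or Provisional Staff Member (§10.10)? no. So the worker is a Qualifying Engagement.
Under §10.14: there is a written contract of service? yes; and the worker bears financial risk in the engagement? no. So the worker is not a Listed Staff Member.
Under §10.16: the worker may not send a substitute? yes; or the employer deducts tax at source? yes; or the worker is not entitled to paid leave under the engagement? yes. So the worker is a Covered Hand.
Under §10.15: not a Listed Staff Member (§10.14)? yes; and the worker is integrated into the employer's organisation? no; and Covered Hand (§10.16)? yes. So the worker is not a Registered Hand.
Under §10.9: Excluded Hand (§10.5)? yes; and Qualifying Engagement (§10.6)? yes; and Registered Hand (§10.15)? no. So the worker is not a Recognised Staff Member.

Registered Hand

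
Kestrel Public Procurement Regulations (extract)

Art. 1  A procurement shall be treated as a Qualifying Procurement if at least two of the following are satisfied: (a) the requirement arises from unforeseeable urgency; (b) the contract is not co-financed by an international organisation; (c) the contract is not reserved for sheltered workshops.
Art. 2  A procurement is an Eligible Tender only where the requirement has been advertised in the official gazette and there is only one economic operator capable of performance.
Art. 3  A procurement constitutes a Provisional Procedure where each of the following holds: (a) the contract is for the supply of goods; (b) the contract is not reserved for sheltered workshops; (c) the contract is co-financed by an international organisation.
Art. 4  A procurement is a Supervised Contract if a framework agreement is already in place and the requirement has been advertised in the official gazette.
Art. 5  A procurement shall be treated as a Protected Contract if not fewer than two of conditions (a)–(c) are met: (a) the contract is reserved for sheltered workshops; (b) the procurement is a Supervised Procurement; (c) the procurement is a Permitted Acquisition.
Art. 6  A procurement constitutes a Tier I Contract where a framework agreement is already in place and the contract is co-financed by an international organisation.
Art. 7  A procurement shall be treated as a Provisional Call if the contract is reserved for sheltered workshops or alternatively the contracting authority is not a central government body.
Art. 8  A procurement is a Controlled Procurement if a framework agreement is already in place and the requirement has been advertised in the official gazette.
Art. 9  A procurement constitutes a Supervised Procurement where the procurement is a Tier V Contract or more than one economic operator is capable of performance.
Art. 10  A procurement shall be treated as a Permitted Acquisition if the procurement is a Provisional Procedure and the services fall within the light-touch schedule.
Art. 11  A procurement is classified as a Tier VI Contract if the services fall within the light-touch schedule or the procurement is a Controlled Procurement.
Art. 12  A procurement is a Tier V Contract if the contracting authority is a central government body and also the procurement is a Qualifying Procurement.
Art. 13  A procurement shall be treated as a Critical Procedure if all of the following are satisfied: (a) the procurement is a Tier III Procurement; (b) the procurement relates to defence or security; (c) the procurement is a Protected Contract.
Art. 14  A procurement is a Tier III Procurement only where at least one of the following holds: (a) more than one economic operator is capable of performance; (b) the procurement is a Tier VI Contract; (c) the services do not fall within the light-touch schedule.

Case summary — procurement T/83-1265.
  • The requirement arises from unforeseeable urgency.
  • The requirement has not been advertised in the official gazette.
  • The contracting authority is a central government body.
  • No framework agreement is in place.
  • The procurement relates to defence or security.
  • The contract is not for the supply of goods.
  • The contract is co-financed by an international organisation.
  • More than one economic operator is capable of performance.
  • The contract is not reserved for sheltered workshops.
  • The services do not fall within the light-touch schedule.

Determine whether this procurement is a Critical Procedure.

article 8 — Controlled Procurement: [a framework agreement is already in place? no] AND [the requirement has been advertised in the official gazette? no] → not satisfied.
article 11 — Tier VI Contract: [the services fall within the light-touch schedule? no] OR [Controlled Procurement (article 8)? no] → not satisfied.
article 14 — Tier III Procurement: [more than one economic operator is capable of performance? yes] OR [Tier VI Contract (article 11)? no] OR [the services do not fall within the light-touch schedule? yes] → satisfied.
article 1 — Qualifying Procurement: the requirement arises from unforeseeable urgency? yes; the contract is not co-financed by an international organisation? no; the contract is not reserved for sheltered workshops? yes — 2 of 3 hold (need ≥2) → satisfied.
article 12 — Tier V Contract: [the contracting authority is a central government body? yes] AND [Qualifying Procurement (article 1)? yes] → satisfied.
article 9 — Supervised Procurement: [Tier V Contract (article 12)? yes] OR [more than one economic operator is capable of performance? yes] → satisfied.
article 3 — Provisional Procedure: [the contract is for the supply of goods? no] AND [the contract is not reserved for sheltered workshops? yes] AND [the contract is co-financed by an international organisation? yes] → not satisfied.
article 10 — Permitted Acquisition: [Provisional Procedure (article 3)? no] AND [the services fall within the light-touch schedule? no] → not satisfied.
article 5 — Protected Contract: the contract is reserved for sheltered workshops? no; Supervised Procurement (article 9)? yes; Permitted Acquisition (article 10)? no — 1 of 3 hold (need ≥2) → not satisfied.
article 13 — Critical Procedure: [Tier III Procurement (article 14)? yes] AND [the procurement relates to defence or security? yes] AND [Protected Contract (article 5)? no] → not satisfied.

No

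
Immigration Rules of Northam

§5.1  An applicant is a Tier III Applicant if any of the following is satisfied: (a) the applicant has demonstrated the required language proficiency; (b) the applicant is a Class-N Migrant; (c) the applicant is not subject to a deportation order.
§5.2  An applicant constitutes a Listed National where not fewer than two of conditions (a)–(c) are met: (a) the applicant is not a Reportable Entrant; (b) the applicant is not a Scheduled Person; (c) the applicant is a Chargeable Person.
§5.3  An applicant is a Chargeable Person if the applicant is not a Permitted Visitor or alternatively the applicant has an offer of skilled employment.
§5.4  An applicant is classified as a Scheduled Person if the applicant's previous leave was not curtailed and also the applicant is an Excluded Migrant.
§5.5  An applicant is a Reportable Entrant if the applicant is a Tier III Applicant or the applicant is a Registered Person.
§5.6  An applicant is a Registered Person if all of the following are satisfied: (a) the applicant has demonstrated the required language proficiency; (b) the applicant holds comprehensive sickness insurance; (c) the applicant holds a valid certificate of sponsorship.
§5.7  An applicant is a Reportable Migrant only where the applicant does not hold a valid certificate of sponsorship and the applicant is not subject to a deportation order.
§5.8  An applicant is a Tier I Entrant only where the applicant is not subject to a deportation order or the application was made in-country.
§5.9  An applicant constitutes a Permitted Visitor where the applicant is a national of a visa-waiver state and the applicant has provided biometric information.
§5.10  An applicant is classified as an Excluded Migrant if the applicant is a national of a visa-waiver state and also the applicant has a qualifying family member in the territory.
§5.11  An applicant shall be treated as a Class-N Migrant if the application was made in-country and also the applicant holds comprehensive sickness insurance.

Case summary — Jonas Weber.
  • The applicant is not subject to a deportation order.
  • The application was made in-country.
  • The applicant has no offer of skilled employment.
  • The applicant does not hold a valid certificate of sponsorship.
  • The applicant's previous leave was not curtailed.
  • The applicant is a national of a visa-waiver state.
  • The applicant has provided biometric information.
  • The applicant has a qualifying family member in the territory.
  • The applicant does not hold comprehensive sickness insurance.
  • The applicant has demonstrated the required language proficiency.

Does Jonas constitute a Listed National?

No

§5.11 — Class-N Migrant: [the application was made in-country? yes] AND [the applicant holds comprehensive sickness insurance? no] → not satisfied.
§5.1 — Tier III Applicant: [the applicant has demonstrated the required language proficiency? yes] OR [Class-N Migrant (§5.11)? no] OR [the applicant is not subject to a deportation order? yes] → satisfied.
§5.6 — Registered Person: [the applicant has demonstrated the required language proficiency? yes] AND [the applicant holds comprehensive sickness insurance? no] AND [the applicant holds a valid certificate of sponsorship? no] → not satisfied.
§5.5 — Reportable Entrant: [Tier III Applicant (§5.1)? yes] OR [Registered Person (§5.6)? no] → satisfied.
§5.10 — Excluded Migrant: [the applicant is a national of a visa-waiver state? yes] AND [the applicant has a qualifying family member in the territory? yes] → satisfied.
§5.4 — Scheduled Person: [the applicant's previous leave was not curtailed? yes] AND [Excluded Migrant (§5.10)? yes] → satisfied.
§5.9 — Permitted Visitor: [the applicant is a national of a visa-waiver state? yes] AND [the applicant has provided biometric information? yes] → satisfied.
§5.3 — Chargeable Person: [not a Permitted Visitor (§5.9)? no] OR [the applicant has an offer of skilled employment? no] → not satisfied.
§5.2 — Listed National: not a Reportable Entrant (§5.5)? no; not a Scheduled Person (§5.4)? no; Chargeable Person (§5.3)? no — 0 of 3 hold (need ≥2) → not satisfied.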